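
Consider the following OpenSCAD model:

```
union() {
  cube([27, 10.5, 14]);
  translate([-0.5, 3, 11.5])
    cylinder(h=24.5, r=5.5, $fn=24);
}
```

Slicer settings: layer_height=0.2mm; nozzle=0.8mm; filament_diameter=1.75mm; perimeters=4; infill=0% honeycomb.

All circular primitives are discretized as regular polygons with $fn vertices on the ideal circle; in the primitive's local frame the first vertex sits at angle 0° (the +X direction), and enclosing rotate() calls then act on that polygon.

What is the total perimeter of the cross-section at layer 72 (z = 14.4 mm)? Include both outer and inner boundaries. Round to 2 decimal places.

At z = 14.4 mm: the cube is not intersected at this z (z outside [0, 14]); the r=5.5 cylinder at (-0.5, 3) gives a regular 24-gon of circumradius 5.5 (constant along its height) (perimeter = 2·24·5.500·sin(180°/24) = 34.46 mm); Merging all regions: only the r=5.5 cylinder at (-0.5, 3) is present, so the union is just that shape — boundary = 34.46 mm. Overall, the cross-section is a single solid region. Total boundary length (outer) = 34.46 mm.

34.46 mm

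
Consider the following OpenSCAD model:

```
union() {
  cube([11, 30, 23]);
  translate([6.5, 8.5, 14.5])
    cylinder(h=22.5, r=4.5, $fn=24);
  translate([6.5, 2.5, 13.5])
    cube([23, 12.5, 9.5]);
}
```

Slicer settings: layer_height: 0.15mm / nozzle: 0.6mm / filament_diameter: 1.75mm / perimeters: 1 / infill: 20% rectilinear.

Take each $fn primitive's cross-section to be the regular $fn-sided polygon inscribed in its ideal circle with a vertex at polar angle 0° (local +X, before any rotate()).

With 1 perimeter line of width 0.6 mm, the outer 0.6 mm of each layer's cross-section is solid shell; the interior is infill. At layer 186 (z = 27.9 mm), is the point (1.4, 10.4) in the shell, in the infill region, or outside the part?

At z = 27.9 mm: the cube does not reach this height (z outside [0, 23]); the cylinder at (6.5, 8.5): section is a regular 24-gon, circumradius r=4.5; the cube at (6.5, 2.5) does not reach this height (z outside [13.5, 23]); Taking the union: only the r=4.5 cylinder at (6.5, 8.5) is present, so the union is just that shape — 1 connected region. Overall, the cross-section is a single solid region. The nearest boundary edge runs (2.60, 10.75)→(2.15, 9.66); distance from the point to it = 0.98 mm. The point is not inside any of the regions above, so it lies outside the cross-section (0.98 mm from the nearest boundary).

outside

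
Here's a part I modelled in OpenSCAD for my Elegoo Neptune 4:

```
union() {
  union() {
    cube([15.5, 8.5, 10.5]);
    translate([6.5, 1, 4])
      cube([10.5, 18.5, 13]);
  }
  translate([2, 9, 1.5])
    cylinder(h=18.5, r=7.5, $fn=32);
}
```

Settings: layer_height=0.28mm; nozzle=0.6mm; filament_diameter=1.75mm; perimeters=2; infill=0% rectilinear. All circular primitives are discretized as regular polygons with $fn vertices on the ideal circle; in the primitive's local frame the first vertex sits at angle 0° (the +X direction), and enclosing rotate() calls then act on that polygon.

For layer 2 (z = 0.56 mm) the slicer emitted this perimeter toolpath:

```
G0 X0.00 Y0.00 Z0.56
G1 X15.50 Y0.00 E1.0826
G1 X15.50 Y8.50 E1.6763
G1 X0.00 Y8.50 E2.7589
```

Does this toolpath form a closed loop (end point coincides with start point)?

no

Start point (G0): (0.00, 0.00). End point (last G1): the path does not return to the start — open.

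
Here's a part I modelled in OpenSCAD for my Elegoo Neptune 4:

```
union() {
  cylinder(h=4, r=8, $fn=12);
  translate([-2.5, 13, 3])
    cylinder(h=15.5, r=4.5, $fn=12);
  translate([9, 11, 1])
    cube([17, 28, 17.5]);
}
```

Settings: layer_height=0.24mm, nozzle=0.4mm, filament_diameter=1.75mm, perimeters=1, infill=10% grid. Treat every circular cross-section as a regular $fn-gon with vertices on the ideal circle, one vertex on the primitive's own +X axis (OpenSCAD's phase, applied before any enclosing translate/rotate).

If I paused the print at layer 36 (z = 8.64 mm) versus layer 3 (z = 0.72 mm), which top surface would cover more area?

Layer 36 (z = 8.64): the cylinder does not reach this height (z outside [0, 4]); the cylinder at (-2.5, 13): section is a regular 12-gon, circumradius r=4.5 (area = (12/2)·4.500²·sin(360°/12) = 60.75 mm²); the cube at (9, 11) is present — its section is the full 17×28 rectangle (area 476.00 mm²); Merging all regions: the 2 present regions are separate (no shared area or edge), so areas and boundary lengths simply add and each stays a separate island — area = 536.75 mm². So its area = 536.75 mm². Layer 3 (z = 0.72): the cylinder: section is a regular 12-gon, circumradius r=8 (area = (12/2)·8.000²·sin(360°/12) = 192.00 mm²); the cylinder at (-2.5, 13) does not reach this height (z outside [3, 18.5]); the cube at (9, 11) is absent (z outside [1, 18.5]); Combining (union): only the r=8 cylinder is present, so the union is just that shape — area = 192.00 mm². So its area = 192.00 mm². Layer 36 is larger (536.75 vs 192.00 mm²).

layer 36 (z = 8.64 mm)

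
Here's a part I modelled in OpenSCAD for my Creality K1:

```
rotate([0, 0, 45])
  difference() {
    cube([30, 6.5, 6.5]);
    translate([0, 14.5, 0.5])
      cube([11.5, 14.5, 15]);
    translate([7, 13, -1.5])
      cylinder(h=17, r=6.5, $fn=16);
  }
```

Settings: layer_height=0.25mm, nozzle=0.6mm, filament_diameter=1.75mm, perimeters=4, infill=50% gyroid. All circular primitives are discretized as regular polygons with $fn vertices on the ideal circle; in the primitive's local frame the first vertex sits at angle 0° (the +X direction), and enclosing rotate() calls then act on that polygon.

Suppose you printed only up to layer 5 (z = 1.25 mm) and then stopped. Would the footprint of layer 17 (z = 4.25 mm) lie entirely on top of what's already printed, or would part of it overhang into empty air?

Compare the two slices. At z = 1.25: the cube is present — its section is the full 30×6.5 rectangle (area 195.00 mm²); the cube at (0, 14.5) (footprint 11.5×14.5) is included at this height (area 166.75 mm²); the r=6.5 cylinder at (7, 13) contributes a regular 16-gon of circumradius 6.5 (area = (16/2)·6.500²·sin(360°/16) = 129.35 mm²); Subtracting the remaining from the first: starting from the 30×6.5 cube (195.00 mm²), the 11.5×14.5 cube at (0, 14.5) misses the remaining region (no effect); the r=6.5 cylinder at (7, 13) misses the remaining region (no effect) — area = 195.00 mm²; (whole slice rotated 45° about Z — lengths, areas and connectivity unchanged). At z = 4.25: the cube (footprint 30×6.5) is included at this height (area 195.00 mm²); the 11.5×14.5 cube at (0, 14.5) contributes its full rectangle (area 166.75 mm²); the r=6.5 cylinder at (7, 13) gives a regular 16-gon of circumradius 6.5 (constant along its height) (area = (16/2)·6.500²·sin(360°/16) = 129.35 mm²); Taking the first minus the rest: starting from the 30×6.5 cube (195.00 mm²), the 11.5×14.5 cube at (0, 14.5) misses the remaining region (no effect); the r=6.5 cylinder at (7, 13) misses the remaining region (no effect) — area = 195.00 mm²; (whole slice rotated 45° about Z — lengths, areas and connectivity unchanged). Checking containment: the cross-section at z = 4.25 is a subset of the cross-section at z = 1.25.

entirely on top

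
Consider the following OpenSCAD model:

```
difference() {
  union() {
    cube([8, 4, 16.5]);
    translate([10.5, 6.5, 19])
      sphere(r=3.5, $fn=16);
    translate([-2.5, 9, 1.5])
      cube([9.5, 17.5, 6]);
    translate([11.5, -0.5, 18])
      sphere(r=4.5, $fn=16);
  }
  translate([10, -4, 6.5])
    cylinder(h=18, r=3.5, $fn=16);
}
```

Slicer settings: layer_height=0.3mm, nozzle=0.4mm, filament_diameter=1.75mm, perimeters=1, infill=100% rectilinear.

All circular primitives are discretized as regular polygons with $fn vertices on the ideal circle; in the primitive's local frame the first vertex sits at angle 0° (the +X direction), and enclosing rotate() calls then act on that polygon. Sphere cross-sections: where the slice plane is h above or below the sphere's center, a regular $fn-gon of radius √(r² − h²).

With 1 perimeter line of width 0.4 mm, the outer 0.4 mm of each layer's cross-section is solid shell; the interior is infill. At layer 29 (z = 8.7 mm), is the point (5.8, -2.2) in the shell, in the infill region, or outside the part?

At z = 8.7 mm: the 8×4 cube contributes its full rectangle; the sphere at (10.5, 6.5) is absent (|z−center|=10.300 > r=3.5); the cube at (-2.5, 9) is not intersected at this z (z outside [1.5, 7.5]); the sphere at (11.5, -0.5) is absent (|z−center|=9.300 > r=4.5); Taking the union: only the 8×4 cube is present, so the union is just that shape — 1 connected region; the r=3.5 cylinder at (10, -4) contributes a regular 16-gon of circumradius 3.5; Taking the first minus the rest: starting from that combined region, the r=3.5 cylinder at (10, -4) misses the remaining region (no effect) — 1 connected region. Overall, the cross-section is a single solid region. The nearest boundary edge runs (8.00, 0.00)→(0.00, 0.00); distance from the point to it = 2.20 mm. The point is not inside any of the regions above, so it lies outside the cross-section (2.20 mm from the nearest boundary).

outside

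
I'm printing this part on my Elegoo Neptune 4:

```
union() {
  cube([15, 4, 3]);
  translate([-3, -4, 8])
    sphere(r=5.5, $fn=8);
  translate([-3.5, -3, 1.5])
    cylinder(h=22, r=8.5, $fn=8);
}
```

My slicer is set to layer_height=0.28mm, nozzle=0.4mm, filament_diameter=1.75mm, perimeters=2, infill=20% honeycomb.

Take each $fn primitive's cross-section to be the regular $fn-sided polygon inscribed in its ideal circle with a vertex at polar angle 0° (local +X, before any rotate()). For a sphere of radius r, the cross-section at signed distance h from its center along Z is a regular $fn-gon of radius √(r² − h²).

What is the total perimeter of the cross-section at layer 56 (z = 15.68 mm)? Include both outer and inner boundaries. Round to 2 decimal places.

At z = 15.68 mm: the cube is not intersected at this z (z outside [0, 3]); the sphere at (-3, -4) is not intersected at this z (|z−center|=7.680 > r=5.5); the cylinder at (-3.5, -3): section is a regular 8-gon, circumradius r=8.5 (perimeter = 2·8·8.500·sin(180°/8) = 52.04 mm); Merging all regions: only the r=8.5 cylinder at (-3.5, -3) is present, so the union is just that shape — boundary = 52.04 mm. Overall, the cross-section is a single solid region. Total boundary length (outer) = 52.04 mm.

52.04 mm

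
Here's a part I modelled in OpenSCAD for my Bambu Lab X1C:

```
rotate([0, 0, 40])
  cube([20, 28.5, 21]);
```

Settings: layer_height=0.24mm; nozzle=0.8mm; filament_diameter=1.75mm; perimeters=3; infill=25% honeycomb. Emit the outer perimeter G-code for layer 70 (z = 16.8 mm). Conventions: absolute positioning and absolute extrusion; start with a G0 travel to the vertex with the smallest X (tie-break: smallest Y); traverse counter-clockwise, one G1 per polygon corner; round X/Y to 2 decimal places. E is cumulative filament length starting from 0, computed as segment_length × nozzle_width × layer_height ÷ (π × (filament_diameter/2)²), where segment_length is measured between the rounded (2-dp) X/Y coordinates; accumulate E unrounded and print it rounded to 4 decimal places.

At z = 16.8 mm: the 20×28.5 cube contributes its full rectangle; (rotated 40° about Z; rotation is an isometry so areas/perimeters/island counts are preserved). The outline is a single polygon with 4 vertices. Extrusion per mm of travel: 0.8 × 0.24 / (π × 0.875²) = 0.079824. Accumulating E over each segment gives final E = 7.7431.

G0 X-18.32 Y21.83 Z16.80
G1 X0.00 Y0.00 E2.2749
G1 X15.32 Y12.86 E3.8715
G1 X-3.00 Y34.69 E6.1464
G1 X-18.32 Y21.83 E7.7431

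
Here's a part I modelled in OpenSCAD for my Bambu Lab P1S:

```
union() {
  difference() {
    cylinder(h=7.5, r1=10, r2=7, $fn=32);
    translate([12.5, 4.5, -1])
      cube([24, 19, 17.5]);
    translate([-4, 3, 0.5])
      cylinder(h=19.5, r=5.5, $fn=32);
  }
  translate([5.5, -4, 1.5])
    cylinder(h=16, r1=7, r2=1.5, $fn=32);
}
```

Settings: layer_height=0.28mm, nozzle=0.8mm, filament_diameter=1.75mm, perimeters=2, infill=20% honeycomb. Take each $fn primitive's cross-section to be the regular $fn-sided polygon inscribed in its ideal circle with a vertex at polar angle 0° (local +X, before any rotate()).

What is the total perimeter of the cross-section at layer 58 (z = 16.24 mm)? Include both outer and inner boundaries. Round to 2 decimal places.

At z = 16.24 mm: the cone is not intersected at this z (z outside [0, 7.5]); the cube at (12.5, 4.5) is present — its section is the full 24×19 rectangle (perimeter 86.00 mm); the r=5.5 cylinder at (-4, 3) gives a regular 32-gon of circumradius 5.5 (constant along its height) (perimeter = 2·32·5.500·sin(180°/32) = 34.50 mm); Subtracting the remaining from the first: the first operand is absent here, so nothing remains; the cone at (5.5, -4) (r1=7→r2=1.5) has section circumradius 1.933 here — a regular 32-gon (perimeter = 2·32·1.933·sin(180°/32) = 12.13 mm); Merging all regions: only the cone at (5.5, -4) is present, so the union is just that shape — boundary = 12.13 mm. Overall, the cross-section is a single solid region. Total boundary length (outer) = 12.13 mm.

12.13 mm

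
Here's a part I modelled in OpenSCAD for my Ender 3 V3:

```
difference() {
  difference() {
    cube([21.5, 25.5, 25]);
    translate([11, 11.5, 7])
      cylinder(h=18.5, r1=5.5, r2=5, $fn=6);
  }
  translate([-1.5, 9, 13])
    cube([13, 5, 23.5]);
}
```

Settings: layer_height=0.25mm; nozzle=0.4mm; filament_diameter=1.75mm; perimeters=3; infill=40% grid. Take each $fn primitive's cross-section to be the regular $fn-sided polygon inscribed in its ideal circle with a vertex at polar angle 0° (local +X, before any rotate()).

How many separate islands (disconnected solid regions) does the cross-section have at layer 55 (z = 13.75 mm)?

1

At z = 13.75 mm: the cube (footprint 21.5×25.5) is included at this height; the cone at (11, 11.5) (r1=5.5→r2=5) has section circumradius 5.318 here — a regular 6-gon; Subtracting the remaining from the first: starting from the 21.5×25.5 cube, the cone at (11, 11.5) lies wholly inside it (removes its full 73.46 mm² and its 31.91 mm outline becomes a hole wall) — 1 connected region with 1 hole; the cube at (-1.5, 9) is present — its section is the full 13×5 rectangle; Taking the first minus the rest: starting from that combined region, the 13×5 cube at (-1.5, 9) partially overlaps it — only the 32.02 mm² overlap (of its 65.00 mm²) is removed, clipping the outline — 1 connected region. Overall, the cross-section is a single solid region. Island count = 1.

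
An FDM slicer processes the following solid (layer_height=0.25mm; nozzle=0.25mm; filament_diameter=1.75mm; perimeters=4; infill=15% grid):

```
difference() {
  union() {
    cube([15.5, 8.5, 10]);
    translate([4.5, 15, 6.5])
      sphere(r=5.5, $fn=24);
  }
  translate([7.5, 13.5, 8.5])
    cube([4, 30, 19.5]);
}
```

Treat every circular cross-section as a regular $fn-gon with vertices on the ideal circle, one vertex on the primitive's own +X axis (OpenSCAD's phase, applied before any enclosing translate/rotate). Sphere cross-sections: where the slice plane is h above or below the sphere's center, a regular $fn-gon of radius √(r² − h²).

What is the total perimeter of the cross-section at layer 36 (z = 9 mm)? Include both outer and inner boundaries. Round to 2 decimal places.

79.70 mm

At z = 9 mm: the cube is present — its section is the full 15.5×8.5 rectangle (perimeter 48.00 mm); the r=5.5 sphere at (4.5, 15) contributes a regular 24-gon of circumradius √(5.5²−2.5²) = 4.899 (perimeter = 2·24·4.899·sin(180°/24) = 30.69 mm); Merging all regions: the 2 present regions are separate (no shared area or edge), so areas and boundary lengths simply add and each stays a separate island — boundary = 78.69 mm; the cube at (7.5, 13.5) (footprint 4×30) is included at this height (perimeter 68.00 mm); After the difference (first − rest): starting from that combined region, the 4×30 cube at (7.5, 13.5) partially overlaps it — only the 7.70 mm² overlap (of its 120.00 mm²) is removed, clipping the outline — boundary = 79.70 mm. Overall, the cross-section has 2 separate islands. Total boundary length (outer) = 79.70 mm.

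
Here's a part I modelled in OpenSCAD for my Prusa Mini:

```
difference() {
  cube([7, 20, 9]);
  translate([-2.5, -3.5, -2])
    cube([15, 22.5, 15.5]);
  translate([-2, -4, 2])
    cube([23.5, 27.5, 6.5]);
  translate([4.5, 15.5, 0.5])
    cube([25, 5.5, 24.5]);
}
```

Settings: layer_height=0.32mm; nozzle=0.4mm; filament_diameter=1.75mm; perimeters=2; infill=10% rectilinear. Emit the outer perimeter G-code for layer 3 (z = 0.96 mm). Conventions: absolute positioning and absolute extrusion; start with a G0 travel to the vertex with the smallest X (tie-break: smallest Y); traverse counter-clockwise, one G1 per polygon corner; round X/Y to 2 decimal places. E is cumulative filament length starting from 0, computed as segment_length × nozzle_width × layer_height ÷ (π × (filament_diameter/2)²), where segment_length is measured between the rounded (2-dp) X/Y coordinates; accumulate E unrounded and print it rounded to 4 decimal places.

G0 X0.00 Y19.00 Z0.96
G1 X4.50 Y19.00 E0.2395
G1 X4.50 Y20.00 E0.2927
G1 X0.00 Y20.00 E0.5322
G1 X0.00 Y19.00 E0.5854

At z = 0.96 mm: the cube (footprint 7×20) is included at this height; the cube at (-2.5, -3.5) (footprint 15×22.5) is included at this height; the cube at (-2, -4) is absent (z outside [2, 8.5]); the cube at (4.5, 15.5) is present — its section is the full 25×5.5 rectangle; Taking the first minus the rest: starting from the 7×20 cube, the 15×22.5 cube at (-2.5, -3.5) partially overlaps it — only the 133.00 mm² overlap (of its 337.50 mm²) is removed, clipping the outline; the 25×5.5 cube at (4.5, 15.5) partially overlaps it — only the 2.50 mm² overlap (of its 137.50 mm²) is removed, clipping the outline — 1 connected region. The outline is a single polygon with 4 vertices. Extrusion per mm of travel: 0.4 × 0.32 / (π × 0.875²) = 0.053216. Accumulating E over each segment gives final E = 0.5854.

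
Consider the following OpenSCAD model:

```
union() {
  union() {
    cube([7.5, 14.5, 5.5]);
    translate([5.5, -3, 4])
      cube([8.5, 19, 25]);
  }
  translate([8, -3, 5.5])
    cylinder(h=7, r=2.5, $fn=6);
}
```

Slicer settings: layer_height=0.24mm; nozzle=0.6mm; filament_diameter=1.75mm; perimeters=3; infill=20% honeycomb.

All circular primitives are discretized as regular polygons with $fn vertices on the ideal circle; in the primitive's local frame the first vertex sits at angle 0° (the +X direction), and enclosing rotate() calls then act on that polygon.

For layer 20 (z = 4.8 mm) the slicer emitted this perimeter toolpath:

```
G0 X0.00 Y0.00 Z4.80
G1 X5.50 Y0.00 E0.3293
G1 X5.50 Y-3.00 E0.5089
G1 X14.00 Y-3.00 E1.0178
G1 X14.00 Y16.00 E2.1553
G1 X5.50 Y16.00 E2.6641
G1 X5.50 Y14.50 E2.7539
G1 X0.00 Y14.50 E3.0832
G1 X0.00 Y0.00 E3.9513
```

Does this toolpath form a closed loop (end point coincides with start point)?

Start point (G0): (0.00, 0.00). End point (last G1): the path returns to the start — closed.

yes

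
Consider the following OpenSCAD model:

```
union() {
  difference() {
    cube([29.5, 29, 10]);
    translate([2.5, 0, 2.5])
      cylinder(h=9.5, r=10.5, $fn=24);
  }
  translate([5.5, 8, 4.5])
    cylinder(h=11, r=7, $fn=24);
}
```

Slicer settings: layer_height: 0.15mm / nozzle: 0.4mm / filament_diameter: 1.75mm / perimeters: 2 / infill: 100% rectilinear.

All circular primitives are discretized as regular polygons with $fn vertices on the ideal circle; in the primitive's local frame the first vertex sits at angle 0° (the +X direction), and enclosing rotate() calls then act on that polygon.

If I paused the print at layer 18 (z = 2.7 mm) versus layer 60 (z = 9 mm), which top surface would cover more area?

Layer 18 (z = 2.7): the 29.5×29 cube contributes its full rectangle (area 855.50 mm²); the cylinder at (2.5, 0): section is a regular 24-gon, circumradius r=10.5 (area = (24/2)·10.500²·sin(360°/24) = 342.42 mm²); Subtracting the remaining from the first: starting from the 29.5×29 cube (855.50 mm²), the r=10.5 cylinder at (2.5, 0) partially overlaps it — only the 111.44 mm² overlap (of its 342.42 mm²) is removed, clipping the outline — area = 744.06 mm²; the cylinder at (5.5, 8) is absent (z outside [4.5, 15.5]); Taking the union: only that combined region is present, so the union is just that shape — area = 744.06 mm². So its area = 744.06 mm². Layer 60 (z = 9): the cube (footprint 29.5×29) is included at this height (area 855.50 mm²); the r=10.5 cylinder at (2.5, 0) contributes a regular 24-gon of circumradius 10.5 (area = (24/2)·10.500²·sin(360°/24) = 342.42 mm²); After the difference (first − rest): starting from the 29.5×29 cube (855.50 mm²), the r=10.5 cylinder at (2.5, 0) partially overlaps it — only the 111.44 mm² overlap (of its 342.42 mm²) is removed, clipping the outline — area = 744.06 mm²; the r=7 cylinder at (5.5, 8) gives a regular 24-gon of circumradius 7 (constant along its height) (area = (24/2)·7.000²·sin(360°/24) = 152.19 mm²); Merging all regions: the regions partially overlap — summed areas 896.24 mm² minus the doubly-counted overlap 59.73 mm² gives 836.51 mm² — area = 836.51 mm². So its area = 836.51 mm². Layer 60 is larger (836.51 vs 744.06 mm²).

layer 60 (z = 9 mm)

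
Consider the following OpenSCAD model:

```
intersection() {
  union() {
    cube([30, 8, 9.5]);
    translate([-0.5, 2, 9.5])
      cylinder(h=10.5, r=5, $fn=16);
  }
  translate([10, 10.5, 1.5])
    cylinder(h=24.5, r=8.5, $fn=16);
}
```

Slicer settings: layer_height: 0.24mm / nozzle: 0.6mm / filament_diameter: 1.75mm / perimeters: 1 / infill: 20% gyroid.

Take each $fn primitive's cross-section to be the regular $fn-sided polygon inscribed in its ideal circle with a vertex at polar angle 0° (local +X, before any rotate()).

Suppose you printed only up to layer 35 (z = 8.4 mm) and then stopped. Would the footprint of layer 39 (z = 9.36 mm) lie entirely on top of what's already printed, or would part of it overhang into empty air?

Compare the two slices. At z = 8.4: the 30×8 cube contributes its full rectangle (area 240.00 mm²); the cylinder at (-0.5, 2) is not intersected at this z (z outside [9.5, 20]); Taking the union: only the 30×8 cube is present, so the union is just that shape — area = 240.00 mm²; the r=8.5 cylinder at (10, 10.5) contributes a regular 16-gon of circumradius 8.5 (area = (16/2)·8.500²·sin(360°/16) = 221.19 mm²); Taking the intersection: the r=8.5 cylinder at (10, 10.5) partially overlaps that combined region; clipping to the common part keeps 69.34 mm² — area = 69.34 mm². At z = 9.36: the cube (footprint 30×8) is included at this height (area 240.00 mm²); the cylinder at (-0.5, 2) is absent (z outside [9.5, 20]); Combining (union): only the 30×8 cube is present, so the union is just that shape — area = 240.00 mm²; the r=8.5 cylinder at (10, 10.5) gives a regular 16-gon of circumradius 8.5 (constant along its height) (area = (16/2)·8.500²·sin(360°/16) = 221.19 mm²); Keeping only the common overlap: the r=8.5 cylinder at (10, 10.5) partially overlaps that combined region; clipping to the common part keeps 69.34 mm² — area = 69.34 mm². Checking containment: the cross-section at z = 9.36 is a subset of the cross-section at z = 8.4.

entirely on top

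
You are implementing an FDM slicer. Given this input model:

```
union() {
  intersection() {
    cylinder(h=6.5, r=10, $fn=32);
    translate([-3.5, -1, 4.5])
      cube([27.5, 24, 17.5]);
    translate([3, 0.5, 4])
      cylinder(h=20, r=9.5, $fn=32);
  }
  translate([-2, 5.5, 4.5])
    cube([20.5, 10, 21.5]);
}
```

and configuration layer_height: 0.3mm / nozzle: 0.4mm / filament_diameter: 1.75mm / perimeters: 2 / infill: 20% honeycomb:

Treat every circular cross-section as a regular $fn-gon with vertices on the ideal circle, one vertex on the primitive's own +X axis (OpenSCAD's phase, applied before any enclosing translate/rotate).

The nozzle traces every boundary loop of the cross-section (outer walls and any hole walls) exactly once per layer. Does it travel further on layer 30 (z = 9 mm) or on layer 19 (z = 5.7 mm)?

layer 19 (z = 5.7 mm)

Layer 30 (z = 9): the cylinder is not intersected at this z (z outside [0, 6.5]); the cube at (-3.5, -1) (footprint 27.5×24) is included at this height (perimeter 103.00 mm); the r=9.5 cylinder at (3, 0.5) gives a regular 32-gon of circumradius 9.5 (constant along its height) (perimeter = 2·32·9.500·sin(180°/32) = 59.59 mm); Taking the intersection: at least one operand is absent at this height, so nothing remains; the cube at (-2, 5.5) is present — its section is the full 20.5×10 rectangle (perimeter 61.00 mm); Merging all regions: only the 20.5×10 cube at (-2, 5.5) is present, so the union is just that shape — boundary = 61.00 mm. So its perimeter = 61.00 mm. Layer 19 (z = 5.7): the cylinder: section is a regular 32-gon, circumradius r=10 (perimeter = 2·32·10.000·sin(180°/32) = 62.73 mm); the 27.5×24 cube at (-3.5, -1) contributes its full rectangle (perimeter 103.00 mm); the cylinder at (3, 0.5): section is a regular 32-gon, circumradius r=9.5 (perimeter = 2·32·9.500·sin(180°/32) = 59.59 mm); Keeping only the common overlap: the 27.5×24 cube at (-3.5, -1) partially overlaps the r=10 cylinder; clipping to the common part keeps 125.64 mm²; the r=9.5 cylinder at (3, 0.5) partially overlaps the running intersection; clipping to the common part keeps 121.25 mm² — boundary = 42.64 mm; the 20.5×10 cube at (-2, 5.5) contributes its full rectangle (perimeter 61.00 mm); Merging all regions: the regions partially overlap (shared area 32.90 mm²), so the edge portions inside another operand are dropped and the merged outline is re-measured after clipping — boundary = 78.12 mm. So its perimeter = 78.12 mm. Layer 19 is larger (78.12 vs 61.00 mm).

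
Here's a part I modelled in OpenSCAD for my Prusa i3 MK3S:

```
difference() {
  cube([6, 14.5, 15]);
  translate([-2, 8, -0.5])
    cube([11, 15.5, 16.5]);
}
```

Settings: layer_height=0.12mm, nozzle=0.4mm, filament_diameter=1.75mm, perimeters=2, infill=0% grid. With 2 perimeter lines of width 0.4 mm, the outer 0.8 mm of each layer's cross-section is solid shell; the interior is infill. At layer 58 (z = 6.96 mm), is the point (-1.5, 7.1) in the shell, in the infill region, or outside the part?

outside

At z = 6.96 mm: the cube is present — its section is the full 6×14.5 rectangle; the cube at (-2, 8) is present — its section is the full 11×15.5 rectangle; After the difference (first − rest): starting from the 6×14.5 cube, the 11×15.5 cube at (-2, 8) partially overlaps it — only the 39.00 mm² overlap (of its 170.50 mm²) is removed, clipping the outline — 1 connected region. Overall, the cross-section is a single solid region. The nearest boundary edge runs (0.00, 0.00)→(0.00, 8.00); distance from the point to it = 1.50 mm. The point is not inside any of the regions above, so it lies outside the cross-section (1.50 mm from the nearest boundary).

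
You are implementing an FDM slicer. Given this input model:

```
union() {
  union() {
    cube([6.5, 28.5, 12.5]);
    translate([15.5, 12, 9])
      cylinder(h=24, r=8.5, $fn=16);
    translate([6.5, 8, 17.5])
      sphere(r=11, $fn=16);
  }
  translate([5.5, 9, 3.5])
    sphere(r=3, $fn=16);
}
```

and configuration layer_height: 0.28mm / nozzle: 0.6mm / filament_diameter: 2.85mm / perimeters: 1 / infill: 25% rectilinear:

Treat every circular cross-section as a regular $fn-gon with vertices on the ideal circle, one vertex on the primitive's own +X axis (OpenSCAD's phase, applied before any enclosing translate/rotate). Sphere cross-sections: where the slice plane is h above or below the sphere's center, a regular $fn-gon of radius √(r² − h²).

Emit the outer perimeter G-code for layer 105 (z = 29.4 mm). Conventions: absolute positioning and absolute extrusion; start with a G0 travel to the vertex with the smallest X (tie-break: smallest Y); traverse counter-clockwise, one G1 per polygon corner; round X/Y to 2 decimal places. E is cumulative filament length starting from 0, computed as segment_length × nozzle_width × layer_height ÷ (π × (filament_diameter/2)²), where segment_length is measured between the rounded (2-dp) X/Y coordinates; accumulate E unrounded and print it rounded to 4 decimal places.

G0 X7.00 Y12.00 Z29.40
G1 X7.65 Y8.75 E0.0873
G1 X9.49 Y5.99 E0.1746
G1 X12.25 Y4.15 E0.2620
G1 X15.50 Y3.50 E0.3493
G1 X18.75 Y4.15 E0.4366
G1 X21.51 Y5.99 E0.5239
G1 X23.35 Y8.75 E0.6113
G1 X24.00 Y12.00 E0.6986
G1 X23.35 Y15.25 E0.7858
G1 X21.51 Y18.01 E0.8732
G1 X18.75 Y19.85 E0.9605
G1 X15.50 Y20.50 E1.0478
G1 X12.25 Y19.85 E1.1351
G1 X9.49 Y18.01 E1.2225
G1 X7.65 Y15.25 E1.3098
G1 X7.00 Y12.00 E1.3971

At z = 29.4 mm: the cube does not reach this height (z outside [0, 12.5]); the r=8.5 cylinder at (15.5, 12) gives a regular 16-gon of circumradius 8.5 (constant along its height); the sphere at (6.5, 8) is not intersected at this z (|z−center|=11.900 > r=11); Merging all regions: only the r=8.5 cylinder at (15.5, 12) is present, so the union is just that shape — 1 connected region; the sphere at (5.5, 9) does not reach this height (|z−center|=25.900 > r=3); Combining (union): only that combined region is present, so the union is just that shape — 1 connected region. The outline is a single polygon with 16 vertices. Extrusion per mm of travel: 0.6 × 0.28 / (π × 1.425²) = 0.026335. Accumulating E over each segment gives final E = 1.3971.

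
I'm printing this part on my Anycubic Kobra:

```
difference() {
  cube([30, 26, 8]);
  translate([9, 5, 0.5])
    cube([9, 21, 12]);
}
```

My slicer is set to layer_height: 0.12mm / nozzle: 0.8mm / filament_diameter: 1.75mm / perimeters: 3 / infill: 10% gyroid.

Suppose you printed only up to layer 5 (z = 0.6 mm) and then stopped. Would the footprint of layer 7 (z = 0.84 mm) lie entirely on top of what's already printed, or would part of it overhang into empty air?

Compare the two slices. At z = 0.6: the cube is present — its section is the full 30×26 rectangle (area 780.00 mm²); the cube at (9, 5) is present — its section is the full 9×21 rectangle (area 189.00 mm²); Taking the first minus the rest: starting from the 30×26 cube (780.00 mm²), the 9×21 cube at (9, 5) lies inside it touching the edge (removes its full 189.00 mm²) — area = 591.00 mm². At z = 0.84: the 30×26 cube contributes its full rectangle (area 780.00 mm²); the cube at (9, 5) (footprint 9×21) is included at this height (area 189.00 mm²); Subtracting the remaining from the first: starting from the 30×26 cube (780.00 mm²), the 9×21 cube at (9, 5) lies inside it touching the edge (removes its full 189.00 mm²) — area = 591.00 mm². Checking containment: the cross-section at z = 0.84 is a subset of the cross-section at z = 0.6.

entirely on top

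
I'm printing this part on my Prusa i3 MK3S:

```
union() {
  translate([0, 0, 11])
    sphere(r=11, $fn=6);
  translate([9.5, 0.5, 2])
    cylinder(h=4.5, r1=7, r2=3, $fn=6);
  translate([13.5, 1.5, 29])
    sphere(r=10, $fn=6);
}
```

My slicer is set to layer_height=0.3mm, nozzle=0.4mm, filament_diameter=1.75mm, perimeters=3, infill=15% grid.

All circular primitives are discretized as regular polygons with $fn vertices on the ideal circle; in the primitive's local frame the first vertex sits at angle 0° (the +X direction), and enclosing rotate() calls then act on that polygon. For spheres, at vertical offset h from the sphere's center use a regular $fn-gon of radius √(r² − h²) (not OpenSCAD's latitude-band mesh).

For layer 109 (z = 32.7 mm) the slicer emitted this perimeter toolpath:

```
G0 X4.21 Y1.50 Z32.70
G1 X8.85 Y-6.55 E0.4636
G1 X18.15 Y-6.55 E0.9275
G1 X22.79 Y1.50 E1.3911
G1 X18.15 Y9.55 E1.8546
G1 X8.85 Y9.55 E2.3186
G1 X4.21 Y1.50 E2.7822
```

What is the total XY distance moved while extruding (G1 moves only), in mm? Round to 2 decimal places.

55.77 mm

Sum the Euclidean lengths of each G1 segment: total = 55.77 mm.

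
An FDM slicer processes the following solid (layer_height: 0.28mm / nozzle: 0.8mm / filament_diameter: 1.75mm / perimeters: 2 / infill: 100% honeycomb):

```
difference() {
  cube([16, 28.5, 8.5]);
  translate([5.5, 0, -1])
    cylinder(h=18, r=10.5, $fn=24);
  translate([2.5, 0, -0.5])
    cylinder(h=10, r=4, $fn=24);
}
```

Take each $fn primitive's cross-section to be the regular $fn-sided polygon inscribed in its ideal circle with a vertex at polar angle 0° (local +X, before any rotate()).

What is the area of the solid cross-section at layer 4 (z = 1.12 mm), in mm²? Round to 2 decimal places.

315.74 mm²

At z = 1.12 mm: the cube (footprint 16×28.5) is included at this height (area 456.00 mm²); the r=10.5 cylinder at (5.5, 0) gives a regular 24-gon of circumradius 10.5 (constant along its height) (area = (24/2)·10.500²·sin(360°/24) = 342.42 mm²); the r=4 cylinder at (2.5, 0) contributes a regular 24-gon of circumradius 4 (area = (24/2)·4.000²·sin(360°/24) = 49.69 mm²); After the difference (first − rest): starting from the 16×28.5 cube (456.00 mm²), the r=10.5 cylinder at (5.5, 0) partially overlaps it — only the 140.26 mm² overlap (of its 342.42 mm²) is removed, clipping the outline; the r=4 cylinder at (2.5, 0) misses the remaining region (no effect) — area = 315.74 mm². Overall, the cross-section is a single solid region. Net area = 315.74 mm².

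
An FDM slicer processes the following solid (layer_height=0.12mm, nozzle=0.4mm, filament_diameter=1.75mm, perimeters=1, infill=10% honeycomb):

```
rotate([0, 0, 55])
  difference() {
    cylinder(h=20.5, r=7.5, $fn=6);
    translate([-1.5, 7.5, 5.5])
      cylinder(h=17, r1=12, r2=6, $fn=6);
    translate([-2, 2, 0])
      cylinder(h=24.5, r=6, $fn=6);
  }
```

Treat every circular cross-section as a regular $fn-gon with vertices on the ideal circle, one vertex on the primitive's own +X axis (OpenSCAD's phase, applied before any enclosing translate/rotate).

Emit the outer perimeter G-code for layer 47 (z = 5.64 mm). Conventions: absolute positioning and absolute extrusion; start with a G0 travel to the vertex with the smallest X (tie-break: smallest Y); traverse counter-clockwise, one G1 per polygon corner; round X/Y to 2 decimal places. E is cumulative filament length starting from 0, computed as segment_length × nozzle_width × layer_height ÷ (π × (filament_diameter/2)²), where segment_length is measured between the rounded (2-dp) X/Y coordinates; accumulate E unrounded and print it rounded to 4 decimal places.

G0 X-1.02 Y-6.43 Z5.64
G1 X3.17 Y-6.80 E0.0839
G1 X7.47 Y-0.65 E0.2337
G1 X4.30 Y6.14 E0.3832
G1 X2.93 Y6.26 E0.4107
G1 X4.90 Y2.03 E0.5038
G1 X3.02 Y-0.65 E0.5691
G1 X3.19 Y-1.01 E0.5771
G1 X-0.25 Y-5.93 E0.6969
G1 X-0.65 Y-5.89 E0.7049
G1 X-1.02 Y-6.43 E0.7180

At z = 5.64 mm: the r=7.5 cylinder contributes a regular 6-gon of circumradius 7.5; the cone at (-1.5, 7.5) (r1=12→r2=6) has section circumradius 11.951 here — a regular 6-gon; the r=6 cylinder at (-2, 2) contributes a regular 6-gon of circumradius 6; Subtracting the remaining from the first: starting from the r=7.5 cylinder, the cone at (-1.5, 7.5) partially overlaps it — only the 106.37 mm² overlap (of its 371.05 mm²) is removed, clipping the outline; the r=6 cylinder at (-2, 2) partially overlaps it — only the 2.15 mm² overlap (of its 93.53 mm²) is removed, clipping the outline — 1 connected region; (rotated 55° about Z; rotation is an isometry so areas/perimeters/island counts are preserved). The outline is a single polygon with 10 vertices. Extrusion per mm of travel: 0.4 × 0.12 / (π × 0.875²) = 0.019956. Accumulating E over each segment gives final E = 0.7180.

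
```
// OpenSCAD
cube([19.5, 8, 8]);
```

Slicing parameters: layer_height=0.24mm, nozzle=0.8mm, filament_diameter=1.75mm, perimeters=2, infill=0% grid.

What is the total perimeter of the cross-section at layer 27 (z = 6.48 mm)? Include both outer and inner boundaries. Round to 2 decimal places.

At z = 6.48 mm: the cube (footprint 19.5×8) is included at this height (perimeter 55.00 mm). Overall, the cross-section is a single solid region. Total boundary length (outer) = 55.00 mm.

55.00 mm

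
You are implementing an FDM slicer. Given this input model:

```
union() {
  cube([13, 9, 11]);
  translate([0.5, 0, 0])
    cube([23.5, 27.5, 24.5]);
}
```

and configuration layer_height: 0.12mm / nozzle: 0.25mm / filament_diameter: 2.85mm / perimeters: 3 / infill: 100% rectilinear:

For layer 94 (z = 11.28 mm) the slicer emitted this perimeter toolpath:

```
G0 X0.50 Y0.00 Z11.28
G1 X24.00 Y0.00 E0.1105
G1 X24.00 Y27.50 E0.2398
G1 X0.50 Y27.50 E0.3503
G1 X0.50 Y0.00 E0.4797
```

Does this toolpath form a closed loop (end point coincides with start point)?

Start point (G0): (0.50, 0.00). End point (last G1): the path returns to the start — closed.

yes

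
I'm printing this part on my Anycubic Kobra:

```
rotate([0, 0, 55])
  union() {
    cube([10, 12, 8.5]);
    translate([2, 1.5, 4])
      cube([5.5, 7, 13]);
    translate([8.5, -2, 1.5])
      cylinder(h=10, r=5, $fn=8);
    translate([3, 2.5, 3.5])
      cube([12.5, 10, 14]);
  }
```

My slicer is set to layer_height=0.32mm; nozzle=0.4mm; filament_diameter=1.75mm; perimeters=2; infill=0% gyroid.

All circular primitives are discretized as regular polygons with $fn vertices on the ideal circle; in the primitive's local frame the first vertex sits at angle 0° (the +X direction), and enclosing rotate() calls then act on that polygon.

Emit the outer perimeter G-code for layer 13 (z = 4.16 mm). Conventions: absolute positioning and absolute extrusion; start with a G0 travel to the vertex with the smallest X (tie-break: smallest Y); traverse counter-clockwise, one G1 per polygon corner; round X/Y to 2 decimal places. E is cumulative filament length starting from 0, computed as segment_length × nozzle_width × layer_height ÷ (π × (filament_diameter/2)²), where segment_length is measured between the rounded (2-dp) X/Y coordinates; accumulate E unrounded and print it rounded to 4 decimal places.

At z = 4.16 mm: the 10×12 cube contributes its full rectangle; the cube at (2, 1.5) (footprint 5.5×7) is included at this height; the r=5 cylinder at (8.5, -2) gives a regular 8-gon of circumradius 5 (constant along its height); the 12.5×10 cube at (3, 2.5) contributes its full rectangle; Taking the union: the regions partially overlap (shared area 117.54 mm²), so overlapping operands fuse into one piece — 1 connected region; (whole slice rotated 55° about Z — lengths, areas and connectivity unchanged). The outline is a single polygon with 15 vertices. Extrusion per mm of travel: 0.4 × 0.32 / (π × 0.875²) = 0.053216. Accumulating E over each segment gives final E = 3.8023.

G0 X-9.83 Y6.88 Z4.16
G1 X0.00 Y0.00 E0.6385
G1 X2.48 Y3.55 E0.8690
G1 X3.65 Y1.72 E0.9846
G1 X7.38 Y0.89 E1.1879
G1 X10.61 Y2.95 E1.3918
G1 X11.44 Y6.68 E1.5951
G1 X9.38 Y9.91 E1.7990
G1 X5.65 Y10.74 E2.0023
G1 X3.79 Y9.56 E2.1196
G1 X3.69 Y9.63 E2.1261
G1 X6.84 Y14.13 E2.4184
G1 X-1.35 Y19.87 E2.9506
G1 X-8.52 Y9.63 E3.6158
G1 X-8.11 Y9.34 E3.6426
G1 X-9.83 Y6.88 E3.8023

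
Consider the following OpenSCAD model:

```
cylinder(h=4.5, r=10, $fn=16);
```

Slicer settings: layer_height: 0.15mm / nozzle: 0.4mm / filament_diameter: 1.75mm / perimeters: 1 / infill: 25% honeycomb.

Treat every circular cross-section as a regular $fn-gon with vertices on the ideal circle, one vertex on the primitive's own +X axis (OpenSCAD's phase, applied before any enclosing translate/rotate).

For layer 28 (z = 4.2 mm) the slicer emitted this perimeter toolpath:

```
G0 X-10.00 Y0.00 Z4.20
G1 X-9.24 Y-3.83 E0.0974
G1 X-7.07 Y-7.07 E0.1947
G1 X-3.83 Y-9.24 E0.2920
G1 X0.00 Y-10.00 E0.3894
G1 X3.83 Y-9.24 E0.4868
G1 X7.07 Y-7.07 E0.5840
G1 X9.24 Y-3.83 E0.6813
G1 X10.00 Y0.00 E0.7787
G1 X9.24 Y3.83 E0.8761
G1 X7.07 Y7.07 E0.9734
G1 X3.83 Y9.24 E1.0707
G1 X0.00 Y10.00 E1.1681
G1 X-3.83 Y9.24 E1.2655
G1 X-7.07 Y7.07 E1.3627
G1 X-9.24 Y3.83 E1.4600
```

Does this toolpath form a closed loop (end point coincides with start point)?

no

Start point (G0): (-10.00, 0.00). End point (last G1): the path does not return to the start — open.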